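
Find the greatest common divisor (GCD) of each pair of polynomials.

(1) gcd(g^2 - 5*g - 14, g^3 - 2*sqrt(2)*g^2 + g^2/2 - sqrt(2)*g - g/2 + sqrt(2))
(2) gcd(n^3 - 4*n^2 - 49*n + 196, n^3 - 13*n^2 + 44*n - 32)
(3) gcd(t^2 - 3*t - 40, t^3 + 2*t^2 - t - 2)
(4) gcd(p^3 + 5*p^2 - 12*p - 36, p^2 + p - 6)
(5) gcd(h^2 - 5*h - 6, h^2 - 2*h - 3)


(1) = gcd((g - 7)*(g + 2), (g - 1/2)*(g + 1)*(g - 2*sqrt(2))) = 1
(2) = n - 4
(3) = gcd((t - 8)*(t + 5), (t - 1)*(t + 1)*(t + 2)) = 1
(4) = gcd((p - 3)*(p + 2)*(p + 6), (p - 2)*(p + 3)) = 1
(5) = gcd((h - 6)*(h + 1), (h - 3)*(h + 1)) = h + 1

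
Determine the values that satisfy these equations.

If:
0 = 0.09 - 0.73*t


Then:
t = 0.12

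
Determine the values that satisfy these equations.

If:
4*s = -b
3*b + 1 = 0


Then:
b = -1/3
s = 1/12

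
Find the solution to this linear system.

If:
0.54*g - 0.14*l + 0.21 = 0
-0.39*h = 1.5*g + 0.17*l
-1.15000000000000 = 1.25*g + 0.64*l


Then:
g = -0.57
h = 2.48
l = -0.69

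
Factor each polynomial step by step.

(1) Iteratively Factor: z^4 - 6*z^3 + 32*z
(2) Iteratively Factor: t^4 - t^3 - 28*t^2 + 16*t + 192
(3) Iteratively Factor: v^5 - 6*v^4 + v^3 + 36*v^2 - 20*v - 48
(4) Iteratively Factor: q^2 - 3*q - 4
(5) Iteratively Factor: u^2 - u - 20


(1) = (z - 4)*(z^3 - 2*z^2 - 8*z) = (z - 4)^2*(z^2 + 2*z) = z*(z - 4)^2*(z + 2)
(2) = (t + 4)*(t^3 - 5*t^2 - 8*t + 48) = (t - 4)*(t + 4)*(t^2 - t - 12) = (t - 4)^2*(t + 4)*(t + 3)
(3) = (v + 2)*(v^4 - 8*v^3 + 17*v^2 + 2*v - 24) = (v - 4)*(v + 2)*(v^3 - 4*v^2 + v + 6) = (v - 4)*(v - 3)*(v + 2)*(v^2 - v - 2) = (v - 4)*(v - 3)*(v + 1)*(v + 2)*(v - 2)
(4) = (q + 1)*(q - 4)
(5) = (u + 4)*(u - 5)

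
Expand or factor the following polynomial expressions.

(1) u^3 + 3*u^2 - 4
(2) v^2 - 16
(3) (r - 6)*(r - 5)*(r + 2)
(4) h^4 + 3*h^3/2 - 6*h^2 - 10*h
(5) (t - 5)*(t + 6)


(1) = (u - 1)*(u + 2)^2
(2) = (v - 4)*(v + 4)
(3) = r^3 - 9*r^2 + 8*r + 60
(4) = h*(h - 5/2)*(h + 2)^2
(5) = t^2 + t - 30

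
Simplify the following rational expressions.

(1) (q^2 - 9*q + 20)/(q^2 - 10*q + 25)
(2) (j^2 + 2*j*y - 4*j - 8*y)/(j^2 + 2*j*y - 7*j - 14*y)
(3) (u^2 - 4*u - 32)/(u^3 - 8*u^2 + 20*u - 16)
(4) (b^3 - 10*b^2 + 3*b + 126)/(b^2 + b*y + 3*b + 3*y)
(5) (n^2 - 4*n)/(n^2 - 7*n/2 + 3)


(1) = (q - 4)/(q - 5)
(2) = (j - 4)/(j - 7)
(3) = (u^2 - 4*u - 32)/(u^3 - 8*u^2 + 20*u - 16)
(4) = (b^2 - 13*b + 42)/(b + y)
(5) = (2*n^2 - 8*n)/(2*n^2 - 7*n + 6)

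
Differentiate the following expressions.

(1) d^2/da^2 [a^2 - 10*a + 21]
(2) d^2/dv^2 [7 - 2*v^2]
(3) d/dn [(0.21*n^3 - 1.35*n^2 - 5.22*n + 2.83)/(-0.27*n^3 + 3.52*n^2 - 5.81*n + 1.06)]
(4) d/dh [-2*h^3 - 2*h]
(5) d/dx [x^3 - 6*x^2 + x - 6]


(1) = 2
(2) = -4
(3) = (0.3747*n^4 - 5.259*n^3 + 29.178*n^2 - 22.7852*n + 10.9091)/(0.0729*n^6 - 1.9008*n^5 + 15.5278*n^4 - 41.4748*n^3 + 41.2185*n^2 - 12.3172*n + 1.1236)
(4) = -6*h^2 - 2
(5) = 3*x^2 - 12*x + 1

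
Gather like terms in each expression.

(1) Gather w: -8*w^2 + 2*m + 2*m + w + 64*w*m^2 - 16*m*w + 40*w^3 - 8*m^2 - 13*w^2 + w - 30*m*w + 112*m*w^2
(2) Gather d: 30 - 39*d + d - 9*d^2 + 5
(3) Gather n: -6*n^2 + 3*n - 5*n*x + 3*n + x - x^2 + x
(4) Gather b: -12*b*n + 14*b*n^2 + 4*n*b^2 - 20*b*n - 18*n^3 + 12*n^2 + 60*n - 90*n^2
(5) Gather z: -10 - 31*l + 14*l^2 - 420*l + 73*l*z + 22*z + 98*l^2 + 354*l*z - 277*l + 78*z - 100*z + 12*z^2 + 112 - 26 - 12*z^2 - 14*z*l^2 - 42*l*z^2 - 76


(1) = -8*m^2 + 4*m + 40*w^3 + w^2*(112*m - 21) + w*(64*m^2 - 46*m + 2)
(2) = -9*d^2 - 38*d + 35
(3) = -6*n^2 + n*(6 - 5*x) - x^2 + 2*x
(4) = 4*b^2*n + b*(14*n^2 - 32*n) - 18*n^3 - 78*n^2 + 60*n
(5) = 112*l^2 - 42*l*z^2 - 728*l + z*(-14*l^2 + 427*l)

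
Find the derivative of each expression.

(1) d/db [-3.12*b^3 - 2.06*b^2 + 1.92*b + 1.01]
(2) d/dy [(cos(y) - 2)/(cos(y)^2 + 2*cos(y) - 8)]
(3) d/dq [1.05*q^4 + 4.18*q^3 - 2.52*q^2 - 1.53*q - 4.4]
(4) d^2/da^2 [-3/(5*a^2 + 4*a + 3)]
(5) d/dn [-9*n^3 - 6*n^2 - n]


(1) = -9.36*b^2 - 4.12*b + 1.92
(2) = sin(y)/(cos(y) + 4)^2
(3) = 4.2*q^3 + 12.54*q^2 - 5.04*q - 1.53
(4) = 6*(25*a^2 + 20*a - 4*(5*a + 2)^2 + 15)/(5*a^2 + 4*a + 3)^3
(5) = -27*n^2 - 12*n - 1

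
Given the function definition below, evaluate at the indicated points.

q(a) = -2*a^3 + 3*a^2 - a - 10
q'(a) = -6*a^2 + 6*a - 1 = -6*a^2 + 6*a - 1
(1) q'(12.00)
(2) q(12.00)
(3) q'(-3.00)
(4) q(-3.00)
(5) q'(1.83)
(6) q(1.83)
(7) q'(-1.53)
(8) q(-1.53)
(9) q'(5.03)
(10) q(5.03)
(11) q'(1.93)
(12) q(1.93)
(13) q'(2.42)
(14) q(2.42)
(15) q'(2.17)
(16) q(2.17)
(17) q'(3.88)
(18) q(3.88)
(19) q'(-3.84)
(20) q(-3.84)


(1) = -793.00
(2) = -3046.00
(3) = -73.00
(4) = 74.00
(5) = -10.11
(6) = -14.04
(7) = -24.23
(8) = 5.72
(9) = -122.63
(10) = -193.65
(11) = -11.77
(12) = -15.13
(13) = -21.62
(14) = -23.20
(15) = -16.23
(16) = -18.48
(17) = -68.05
(18) = -85.54
(19) = -112.51
(20) = 151.32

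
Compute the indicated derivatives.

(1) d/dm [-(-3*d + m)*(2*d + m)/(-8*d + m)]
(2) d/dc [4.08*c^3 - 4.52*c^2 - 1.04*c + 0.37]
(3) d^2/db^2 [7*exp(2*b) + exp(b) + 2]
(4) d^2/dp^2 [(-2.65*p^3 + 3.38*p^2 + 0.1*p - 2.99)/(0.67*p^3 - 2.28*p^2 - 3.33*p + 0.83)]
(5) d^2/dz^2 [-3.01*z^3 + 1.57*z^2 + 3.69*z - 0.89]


(1) = ((-d + 2*m)*(8*d - m) - (2*d + m)*(3*d - m))/(8*d - m)^2
(2) = 12.24*c^2 - 9.04*c - 1.04
(3) = (28*exp(b) + 1)*exp(b)
(4) = (-5.061716*p^6 - 35.20515*p^5 + 45.907596*p^4 - 71.873882*p^3 + 28.4232*p^2 - 136.049292*p - 72.41843)/(0.300763*p^9 - 3.070476*p^8 + 5.964273*p^7 + 19.786857*p^6 - 37.250775*p^5 - 74.014938*p^4 + 2.268804*p^3 + 22.899285*p^2 - 6.882111*p + 0.571787)
(5) = 3.14 - 18.06*z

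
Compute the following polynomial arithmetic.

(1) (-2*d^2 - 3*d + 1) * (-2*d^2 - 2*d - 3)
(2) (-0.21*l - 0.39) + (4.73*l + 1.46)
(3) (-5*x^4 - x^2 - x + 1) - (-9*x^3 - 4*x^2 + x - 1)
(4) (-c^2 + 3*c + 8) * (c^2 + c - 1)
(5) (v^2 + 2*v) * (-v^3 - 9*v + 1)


(1) = 4*d^4 + 10*d^3 + 10*d^2 + 7*d - 3
(2) = 4.52*l + 1.07
(3) = -5*x^4 + 9*x^3 + 3*x^2 - 2*x + 2
(4) = -c^4 + 2*c^3 + 12*c^2 + 5*c - 8
(5) = -v^5 - 2*v^4 - 9*v^3 - 17*v^2 + 2*v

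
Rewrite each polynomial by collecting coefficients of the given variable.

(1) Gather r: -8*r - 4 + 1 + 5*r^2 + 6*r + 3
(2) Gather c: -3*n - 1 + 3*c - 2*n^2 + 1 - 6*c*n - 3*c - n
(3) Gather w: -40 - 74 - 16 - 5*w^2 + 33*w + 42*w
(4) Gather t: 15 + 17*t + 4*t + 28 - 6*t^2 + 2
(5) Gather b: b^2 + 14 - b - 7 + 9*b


(1) = 5*r^2 - 2*r
(2) = -6*c*n - 2*n^2 - 4*n
(3) = -5*w^2 + 75*w - 130
(4) = -6*t^2 + 21*t + 45
(5) = b^2 + 8*b + 7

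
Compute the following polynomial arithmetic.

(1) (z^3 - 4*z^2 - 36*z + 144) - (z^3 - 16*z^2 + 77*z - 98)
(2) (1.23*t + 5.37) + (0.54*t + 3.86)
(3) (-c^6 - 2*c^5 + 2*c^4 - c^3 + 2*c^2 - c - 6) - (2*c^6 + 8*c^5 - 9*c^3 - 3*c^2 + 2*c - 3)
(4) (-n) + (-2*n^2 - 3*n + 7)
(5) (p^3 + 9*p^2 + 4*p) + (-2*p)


(1) = 12*z^2 - 113*z + 242
(2) = 1.77*t + 9.23
(3) = -3*c^6 - 10*c^5 + 2*c^4 + 8*c^3 + 5*c^2 - 3*c - 3
(4) = -2*n^2 - 4*n + 7
(5) = p^3 + 9*p^2 + 2*p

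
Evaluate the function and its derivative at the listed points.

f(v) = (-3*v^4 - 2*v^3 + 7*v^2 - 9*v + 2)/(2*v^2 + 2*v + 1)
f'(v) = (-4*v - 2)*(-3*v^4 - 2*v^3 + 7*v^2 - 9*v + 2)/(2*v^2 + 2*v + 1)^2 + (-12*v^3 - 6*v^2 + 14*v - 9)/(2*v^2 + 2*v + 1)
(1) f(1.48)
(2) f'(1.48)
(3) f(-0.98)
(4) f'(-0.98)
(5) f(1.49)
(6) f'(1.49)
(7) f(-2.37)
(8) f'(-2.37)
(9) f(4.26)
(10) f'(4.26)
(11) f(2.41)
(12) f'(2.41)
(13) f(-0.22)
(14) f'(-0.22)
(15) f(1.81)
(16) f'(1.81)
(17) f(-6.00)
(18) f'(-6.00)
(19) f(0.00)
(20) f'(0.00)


(1) = -2.02
(2) = -2.91
(3) = 17.34
(4) = 16.76
(5) = -2.05
(6) = -2.95
(7) = -0.72
(8) = 10.47
(9) = -22.96
(10) = -11.98
(11) = -6.21
(12) = -6.07
(13) = 6.60
(14) = -29.89
(15) = -3.17
(16) = -4.04
(17) = -51.61
(18) = 18.81
(19) = 2.00
(20) = -13.00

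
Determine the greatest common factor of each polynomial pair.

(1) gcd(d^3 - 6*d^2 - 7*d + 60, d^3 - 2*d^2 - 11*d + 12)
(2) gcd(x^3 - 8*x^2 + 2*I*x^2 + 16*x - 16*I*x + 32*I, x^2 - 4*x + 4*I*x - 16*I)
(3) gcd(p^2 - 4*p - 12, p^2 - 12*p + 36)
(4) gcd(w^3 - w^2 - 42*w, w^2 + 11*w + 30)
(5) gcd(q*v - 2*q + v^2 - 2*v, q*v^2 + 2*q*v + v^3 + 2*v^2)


(1) = d^2 - d - 12
(2) = x - 4
(3) = p - 6
(4) = gcd(w*(w - 7)*(w + 6), (w + 5)*(w + 6)) = w + 6
(5) = gcd((q + v)*(v - 2), v*(q + v)*(v + 2)) = q + v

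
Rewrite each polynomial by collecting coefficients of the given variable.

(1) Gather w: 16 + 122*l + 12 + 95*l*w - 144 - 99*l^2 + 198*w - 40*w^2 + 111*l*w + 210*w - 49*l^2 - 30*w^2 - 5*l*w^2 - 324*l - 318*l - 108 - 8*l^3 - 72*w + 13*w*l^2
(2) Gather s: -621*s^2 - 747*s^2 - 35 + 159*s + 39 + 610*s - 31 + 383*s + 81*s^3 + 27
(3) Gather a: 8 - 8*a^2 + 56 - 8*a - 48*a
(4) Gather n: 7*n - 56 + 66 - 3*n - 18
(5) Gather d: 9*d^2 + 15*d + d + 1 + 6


(1) = -8*l^3 - 148*l^2 - 520*l + w^2*(-5*l - 70) + w*(13*l^2 + 206*l + 336) - 224
(2) = 81*s^3 - 1368*s^2 + 1152*s
(3) = -8*a^2 - 56*a + 64
(4) = 4*n - 8
(5) = 9*d^2 + 16*d + 7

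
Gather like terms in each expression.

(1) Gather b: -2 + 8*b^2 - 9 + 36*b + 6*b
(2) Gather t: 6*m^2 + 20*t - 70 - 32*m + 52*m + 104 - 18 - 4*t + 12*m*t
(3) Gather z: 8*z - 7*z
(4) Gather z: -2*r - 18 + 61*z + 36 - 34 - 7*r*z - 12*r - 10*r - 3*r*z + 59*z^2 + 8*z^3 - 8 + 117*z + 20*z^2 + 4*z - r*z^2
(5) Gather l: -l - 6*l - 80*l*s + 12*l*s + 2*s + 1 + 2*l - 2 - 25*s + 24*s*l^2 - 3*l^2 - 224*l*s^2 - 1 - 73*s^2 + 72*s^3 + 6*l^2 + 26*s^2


(1) = 8*b^2 + 42*b - 11
(2) = 6*m^2 + 20*m + t*(12*m + 16) + 16
(3) = z
(4) = -24*r + 8*z^3 + z^2*(79 - r) + z*(182 - 10*r) - 24
(5) = l^2*(24*s + 3) + l*(-224*s^2 - 68*s - 5) + 72*s^3 - 47*s^2 - 23*s - 2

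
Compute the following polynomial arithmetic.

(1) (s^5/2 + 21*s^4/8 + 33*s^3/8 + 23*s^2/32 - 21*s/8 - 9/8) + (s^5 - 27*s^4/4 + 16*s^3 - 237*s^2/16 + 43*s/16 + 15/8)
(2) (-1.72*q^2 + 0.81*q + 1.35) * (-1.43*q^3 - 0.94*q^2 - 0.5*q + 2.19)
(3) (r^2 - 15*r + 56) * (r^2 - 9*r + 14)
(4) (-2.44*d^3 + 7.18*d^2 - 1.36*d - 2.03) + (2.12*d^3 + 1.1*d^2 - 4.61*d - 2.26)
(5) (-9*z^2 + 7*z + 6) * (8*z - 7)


(1) = 3*s^5/2 - 33*s^4/8 + 161*s^3/8 - 451*s^2/32 + s/16 + 3/4
(2) = 2.4596*q^5 + 0.4585*q^4 - 1.8319*q^3 - 5.4408*q^2 + 1.0989*q + 2.9565
(3) = r^4 - 24*r^3 + 205*r^2 - 714*r + 784
(4) = -0.32*d^3 + 8.28*d^2 - 5.97*d - 4.29
(5) = -72*z^3 + 119*z^2 - z - 42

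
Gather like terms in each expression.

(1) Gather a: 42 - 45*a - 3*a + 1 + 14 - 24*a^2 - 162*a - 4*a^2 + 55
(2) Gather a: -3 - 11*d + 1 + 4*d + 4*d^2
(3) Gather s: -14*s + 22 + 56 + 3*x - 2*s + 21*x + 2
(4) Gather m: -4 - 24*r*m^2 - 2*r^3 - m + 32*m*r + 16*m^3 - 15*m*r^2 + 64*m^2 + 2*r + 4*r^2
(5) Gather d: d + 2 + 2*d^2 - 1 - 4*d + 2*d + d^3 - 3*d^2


(1) = -28*a^2 - 210*a + 112
(2) = 4*d^2 - 7*d - 2
(3) = -16*s + 24*x + 80
(4) = 16*m^3 + m^2*(64 - 24*r) + m*(-15*r^2 + 32*r - 1) - 2*r^3 + 4*r^2 + 2*r - 4
(5) = d^3 - d^2 - d + 1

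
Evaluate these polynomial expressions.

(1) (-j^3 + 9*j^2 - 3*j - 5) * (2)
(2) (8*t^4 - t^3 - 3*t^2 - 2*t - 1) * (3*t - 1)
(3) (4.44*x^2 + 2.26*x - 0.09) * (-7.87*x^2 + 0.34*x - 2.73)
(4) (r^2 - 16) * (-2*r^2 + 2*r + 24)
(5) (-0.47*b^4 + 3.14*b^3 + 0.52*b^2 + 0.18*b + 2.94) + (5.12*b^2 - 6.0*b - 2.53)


(1) = -2*j^3 + 18*j^2 - 6*j - 10
(2) = 24*t^5 - 11*t^4 - 8*t^3 - 3*t^2 - t + 1
(3) = -34.9428*x^4 - 16.2766*x^3 - 10.6445*x^2 - 6.2004*x + 0.2457
(4) = -2*r^4 + 2*r^3 + 56*r^2 - 32*r - 384
(5) = -0.47*b^4 + 3.14*b^3 + 5.64*b^2 - 5.82*b + 0.41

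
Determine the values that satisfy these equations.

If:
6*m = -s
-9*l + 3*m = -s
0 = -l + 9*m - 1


Then:
l = -1/28
m = 3/28
s = -9/14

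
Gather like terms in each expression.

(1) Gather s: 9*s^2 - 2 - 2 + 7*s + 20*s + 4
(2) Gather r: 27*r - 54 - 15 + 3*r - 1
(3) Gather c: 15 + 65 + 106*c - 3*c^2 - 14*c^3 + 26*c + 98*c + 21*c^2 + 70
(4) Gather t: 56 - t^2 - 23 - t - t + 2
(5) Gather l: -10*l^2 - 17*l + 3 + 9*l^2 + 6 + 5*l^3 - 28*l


(1) = 9*s^2 + 27*s
(2) = 30*r - 70
(3) = -14*c^3 + 18*c^2 + 230*c + 150
(4) = -t^2 - 2*t + 35
(5) = 5*l^3 - l^2 - 45*l + 9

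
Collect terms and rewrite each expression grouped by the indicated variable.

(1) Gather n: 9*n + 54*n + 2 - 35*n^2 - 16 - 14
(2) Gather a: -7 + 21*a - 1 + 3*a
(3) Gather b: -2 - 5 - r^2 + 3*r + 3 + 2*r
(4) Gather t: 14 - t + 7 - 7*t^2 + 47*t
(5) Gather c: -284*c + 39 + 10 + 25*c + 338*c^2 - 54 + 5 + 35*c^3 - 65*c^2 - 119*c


(1) = -35*n^2 + 63*n - 28
(2) = 24*a - 8
(3) = -r^2 + 5*r - 4
(4) = -7*t^2 + 46*t + 21
(5) = 35*c^3 + 273*c^2 - 378*c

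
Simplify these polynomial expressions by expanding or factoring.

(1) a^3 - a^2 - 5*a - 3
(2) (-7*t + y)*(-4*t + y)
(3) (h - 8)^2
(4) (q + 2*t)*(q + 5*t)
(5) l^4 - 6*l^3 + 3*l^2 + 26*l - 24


(1) = (a - 3)*(a + 1)^2
(2) = 28*t^2 - 11*t*y + y^2
(3) = h^2 - 16*h + 64
(4) = q^2 + 7*q*t + 10*t^2
(5) = (l - 4)*(l - 3)*(l - 1)*(l + 2)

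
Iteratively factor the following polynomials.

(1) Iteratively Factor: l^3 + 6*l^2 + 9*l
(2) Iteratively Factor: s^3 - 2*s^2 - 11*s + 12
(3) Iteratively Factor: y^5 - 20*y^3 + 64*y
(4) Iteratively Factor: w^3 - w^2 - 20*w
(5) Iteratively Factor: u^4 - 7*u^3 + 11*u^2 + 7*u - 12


(1) = (l + 3)*(l^2 + 3*l) = (l + 3)^2*(l)
(2) = (s - 1)*(s^2 - s - 12) = (s - 1)*(s + 3)*(s - 4)
(3) = (y + 2)*(y^4 - 2*y^3 - 16*y^2 + 32*y) = (y + 2)*(y + 4)*(y^3 - 6*y^2 + 8*y) = (y - 4)*(y + 2)*(y + 4)*(y^2 - 2*y) = y*(y - 4)*(y + 2)*(y + 4)*(y - 2)
(4) = (w - 5)*(w^2 + 4*w) = (w - 5)*(w + 4)*(w)
(5) = (u + 1)*(u^3 - 8*u^2 + 19*u - 12) = (u - 3)*(u + 1)*(u^2 - 5*u + 4) = (u - 4)*(u - 3)*(u + 1)*(u - 1)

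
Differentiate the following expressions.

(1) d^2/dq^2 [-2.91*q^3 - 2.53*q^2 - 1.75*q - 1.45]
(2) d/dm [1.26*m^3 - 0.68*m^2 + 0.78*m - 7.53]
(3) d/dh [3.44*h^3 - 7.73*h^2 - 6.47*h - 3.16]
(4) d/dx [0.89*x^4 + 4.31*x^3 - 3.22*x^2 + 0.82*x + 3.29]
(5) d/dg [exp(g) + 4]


(1) = -17.46*q - 5.06
(2) = 3.78*m^2 - 1.36*m + 0.78
(3) = 10.32*h^2 - 15.46*h - 6.47
(4) = 3.56*x^3 + 12.93*x^2 - 6.44*x + 0.82
(5) = exp(g)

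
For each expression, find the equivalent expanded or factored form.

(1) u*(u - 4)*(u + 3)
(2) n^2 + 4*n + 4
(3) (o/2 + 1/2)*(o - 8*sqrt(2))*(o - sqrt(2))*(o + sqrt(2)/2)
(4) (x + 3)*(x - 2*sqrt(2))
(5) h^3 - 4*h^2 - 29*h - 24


(1) = u^3 - u^2 - 12*u
(2) = (n + 2)^2
(3) = o^4/2 - 17*sqrt(2)*o^3/4 + o^3/2 - 17*sqrt(2)*o^2/4 + 7*o^2/2 + 7*o/2 + 4*sqrt(2)*o + 4*sqrt(2)
(4) = x^2 - 2*sqrt(2)*x + 3*x - 6*sqrt(2)
(5) = (h - 8)*(h + 1)*(h + 3)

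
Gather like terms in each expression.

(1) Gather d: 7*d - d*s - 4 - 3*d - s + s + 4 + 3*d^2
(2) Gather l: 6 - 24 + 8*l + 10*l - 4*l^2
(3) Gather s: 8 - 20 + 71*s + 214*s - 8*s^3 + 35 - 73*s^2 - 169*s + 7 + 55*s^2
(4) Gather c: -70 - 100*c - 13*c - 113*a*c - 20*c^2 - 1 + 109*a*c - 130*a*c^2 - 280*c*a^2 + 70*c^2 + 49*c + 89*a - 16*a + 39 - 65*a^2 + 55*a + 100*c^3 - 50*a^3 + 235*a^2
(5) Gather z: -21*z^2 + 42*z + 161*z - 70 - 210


(1) = 3*d^2 + d*(4 - s)
(2) = -4*l^2 + 18*l - 18
(3) = -8*s^3 - 18*s^2 + 116*s + 30
(4) = -50*a^3 + 170*a^2 + 128*a + 100*c^3 + c^2*(50 - 130*a) + c*(-280*a^2 - 4*a - 64) - 32
(5) = -21*z^2 + 203*z - 280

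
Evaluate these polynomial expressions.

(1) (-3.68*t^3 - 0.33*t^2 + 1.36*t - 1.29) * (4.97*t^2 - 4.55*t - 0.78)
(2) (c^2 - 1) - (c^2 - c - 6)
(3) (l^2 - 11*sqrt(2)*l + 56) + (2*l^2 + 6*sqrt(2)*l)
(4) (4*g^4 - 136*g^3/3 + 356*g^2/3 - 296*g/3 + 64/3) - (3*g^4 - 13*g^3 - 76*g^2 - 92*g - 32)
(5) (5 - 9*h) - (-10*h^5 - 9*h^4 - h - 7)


(1) = -18.2896*t^5 + 15.1039*t^4 + 11.1311*t^3 - 12.3419*t^2 + 4.8087*t + 1.0062
(2) = c + 5
(3) = 3*l^2 - 5*sqrt(2)*l + 56
(4) = g^4 - 97*g^3/3 + 584*g^2/3 - 20*g/3 + 160/3
(5) = 10*h^5 + 9*h^4 - 8*h + 12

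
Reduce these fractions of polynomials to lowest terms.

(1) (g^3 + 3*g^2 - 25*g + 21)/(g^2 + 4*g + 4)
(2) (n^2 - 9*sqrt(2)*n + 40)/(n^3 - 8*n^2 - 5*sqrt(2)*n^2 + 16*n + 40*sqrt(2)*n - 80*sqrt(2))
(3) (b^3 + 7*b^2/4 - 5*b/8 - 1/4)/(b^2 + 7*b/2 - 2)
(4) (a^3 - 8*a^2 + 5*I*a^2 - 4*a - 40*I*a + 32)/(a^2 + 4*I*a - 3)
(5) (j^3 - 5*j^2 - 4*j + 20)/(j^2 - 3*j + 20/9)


(1) = (g^3 + 3*g^2 - 25*g + 21)/(g^2 + 4*g + 4)
(2) = (n - 4*sqrt(2))/(n^2 - 8*n + 16)
(3) = (4*b^2 + 9*b + 2)/(4*b + 16)
(4) = (a^2 + a*(-8 + 4*I) - 32*I)/(a + 3*I)
(5) = (9*j^3 - 45*j^2 - 36*j + 180)/(9*j^2 - 27*j + 20)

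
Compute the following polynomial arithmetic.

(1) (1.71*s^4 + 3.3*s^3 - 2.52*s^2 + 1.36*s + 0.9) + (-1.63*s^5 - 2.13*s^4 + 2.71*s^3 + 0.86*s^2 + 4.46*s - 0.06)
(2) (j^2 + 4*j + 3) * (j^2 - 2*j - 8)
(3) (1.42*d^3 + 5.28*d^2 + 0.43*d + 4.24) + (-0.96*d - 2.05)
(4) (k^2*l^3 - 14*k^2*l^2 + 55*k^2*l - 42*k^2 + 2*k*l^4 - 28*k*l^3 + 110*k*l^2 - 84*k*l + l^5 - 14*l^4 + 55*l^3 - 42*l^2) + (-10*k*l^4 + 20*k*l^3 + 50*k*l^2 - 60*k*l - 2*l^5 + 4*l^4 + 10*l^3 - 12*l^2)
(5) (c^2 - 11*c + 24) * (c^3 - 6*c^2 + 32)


(1) = -1.63*s^5 - 0.42*s^4 + 6.01*s^3 - 1.66*s^2 + 5.82*s + 0.84
(2) = j^4 + 2*j^3 - 13*j^2 - 38*j - 24
(3) = 1.42*d^3 + 5.28*d^2 - 0.53*d + 2.19
(4) = k^2*l^3 - 14*k^2*l^2 + 55*k^2*l - 42*k^2 - 8*k*l^4 - 8*k*l^3 + 160*k*l^2 - 144*k*l - l^5 - 10*l^4 + 65*l^3 - 54*l^2
(5) = c^5 - 17*c^4 + 90*c^3 - 112*c^2 - 352*c + 768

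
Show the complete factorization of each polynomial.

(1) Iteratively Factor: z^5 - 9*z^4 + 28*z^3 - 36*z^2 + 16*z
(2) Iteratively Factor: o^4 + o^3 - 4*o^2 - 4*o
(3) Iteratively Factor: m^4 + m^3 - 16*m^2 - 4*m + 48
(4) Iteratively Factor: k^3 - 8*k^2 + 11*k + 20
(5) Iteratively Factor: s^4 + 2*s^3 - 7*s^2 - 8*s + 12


(1) = (z)*(z^4 - 9*z^3 + 28*z^2 - 36*z + 16) = z*(z - 2)*(z^3 - 7*z^2 + 14*z - 8) = z*(z - 2)*(z - 1)*(z^2 - 6*z + 8) = z*(z - 4)*(z - 2)*(z - 1)*(z - 2)
(2) = (o)*(o^3 + o^2 - 4*o - 4) = o*(o - 2)*(o^2 + 3*o + 2) = o*(o - 2)*(o + 2)*(o + 1)
(3) = (m - 3)*(m^3 + 4*m^2 - 4*m - 16) = (m - 3)*(m + 4)*(m^2 - 4) = (m - 3)*(m - 2)*(m + 4)*(m + 2)
(4) = (k - 5)*(k^2 - 3*k - 4) = (k - 5)*(k - 4)*(k + 1)
(5) = (s + 2)*(s^3 - 7*s + 6) = (s - 1)*(s + 2)*(s^2 + s - 6) = (s - 2)*(s - 1)*(s + 2)*(s + 3)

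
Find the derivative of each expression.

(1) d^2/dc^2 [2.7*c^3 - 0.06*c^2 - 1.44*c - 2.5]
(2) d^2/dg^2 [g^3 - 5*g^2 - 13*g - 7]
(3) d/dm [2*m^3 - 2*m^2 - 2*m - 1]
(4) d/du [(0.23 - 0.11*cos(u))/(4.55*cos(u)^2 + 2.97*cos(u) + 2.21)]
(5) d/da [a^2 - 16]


(1) = 16.2*c - 0.12
(2) = 6*g - 10
(3) = 6*m^2 - 4*m - 2
(4) = (-0.5005*cos(u)^2 + 2.093*cos(u) + 0.9262)*sin(u)/(20.7025*cos(u)^4 + 27.027*cos(u)^3 + 28.9319*cos(u)^2 + 13.1274*cos(u) + 4.8841)
(5) = 2*a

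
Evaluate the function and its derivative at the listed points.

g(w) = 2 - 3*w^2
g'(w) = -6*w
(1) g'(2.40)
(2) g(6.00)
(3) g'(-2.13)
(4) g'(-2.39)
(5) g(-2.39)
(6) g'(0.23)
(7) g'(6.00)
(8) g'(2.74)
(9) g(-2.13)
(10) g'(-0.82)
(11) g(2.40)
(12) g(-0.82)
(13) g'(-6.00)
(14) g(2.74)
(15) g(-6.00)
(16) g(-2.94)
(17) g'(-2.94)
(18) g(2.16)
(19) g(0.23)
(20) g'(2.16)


(1) = -14.40
(2) = -106.00
(3) = 12.78
(4) = 14.34
(5) = -15.14
(6) = -1.38
(7) = -36.00
(8) = -16.44
(9) = -11.61
(10) = 4.92
(11) = -15.28
(12) = -0.02
(13) = 36.00
(14) = -20.52
(15) = -106.00
(16) = -23.93
(17) = 17.64
(18) = -12.00
(19) = 1.84
(20) = -12.96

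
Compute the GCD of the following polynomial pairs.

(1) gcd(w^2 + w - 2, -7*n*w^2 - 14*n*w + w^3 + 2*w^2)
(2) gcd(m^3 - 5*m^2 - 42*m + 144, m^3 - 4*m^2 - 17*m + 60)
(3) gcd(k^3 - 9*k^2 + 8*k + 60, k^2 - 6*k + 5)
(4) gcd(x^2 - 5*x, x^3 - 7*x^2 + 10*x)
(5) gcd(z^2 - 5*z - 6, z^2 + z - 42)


(1) = gcd((w - 1)*(w + 2), w*(-7*n + w)*(w + 2)) = w + 2
(2) = gcd((m - 8)*(m - 3)*(m + 6), (m - 5)*(m - 3)*(m + 4)) = m - 3
(3) = k - 5
(4) = x^2 - 5*x
(5) = z - 6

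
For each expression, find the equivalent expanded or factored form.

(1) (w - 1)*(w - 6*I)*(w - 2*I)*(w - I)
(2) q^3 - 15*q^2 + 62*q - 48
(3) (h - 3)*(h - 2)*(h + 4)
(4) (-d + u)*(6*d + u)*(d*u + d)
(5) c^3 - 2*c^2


(1) = w^4 - w^3 - 9*I*w^3 - 20*w^2 + 9*I*w^2 + 20*w + 12*I*w - 12*I
(2) = (q - 8)*(q - 6)*(q - 1)
(3) = h^3 - h^2 - 14*h + 24
(4) = -6*d^3*u - 6*d^3 + 5*d^2*u^2 + 5*d^2*u + d*u^3 + d*u^2
(5) = c^2*(c - 2)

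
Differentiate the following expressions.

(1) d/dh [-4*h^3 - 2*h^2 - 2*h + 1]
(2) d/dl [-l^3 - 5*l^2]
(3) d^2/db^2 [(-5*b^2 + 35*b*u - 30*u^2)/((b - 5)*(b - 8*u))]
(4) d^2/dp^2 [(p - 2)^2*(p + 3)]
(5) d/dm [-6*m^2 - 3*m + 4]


(1) = -12*h^2 - 4*h - 2
(2) = l*(-3*l - 10)
(3) = 10*(-(b - 5)^2*(b - 8*u)^2 + (b - 5)^2*(b - 8*u)*(2*b - 7*u) + (b - 5)^2*(-b^2 + 7*b*u - 6*u^2) + (b - 5)*(b - 8*u)^2*(2*b - 7*u) + (b - 5)*(b - 8*u)*(-b^2 + 7*b*u - 6*u^2) + (b - 8*u)^2*(-b^2 + 7*b*u - 6*u^2))/((b - 5)^3*(b - 8*u)^3)
(4) = 6*p - 2
(5) = -12*m - 3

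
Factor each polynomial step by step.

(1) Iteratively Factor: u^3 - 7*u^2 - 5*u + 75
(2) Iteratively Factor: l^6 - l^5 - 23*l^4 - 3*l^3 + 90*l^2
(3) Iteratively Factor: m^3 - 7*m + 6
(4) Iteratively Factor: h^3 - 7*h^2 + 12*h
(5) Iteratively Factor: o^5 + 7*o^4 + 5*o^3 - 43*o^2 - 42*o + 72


(1) = (u + 3)*(u^2 - 10*u + 25) = (u - 5)*(u + 3)*(u - 5)
(2) = (l + 3)*(l^5 - 4*l^4 - 11*l^3 + 30*l^2) = (l - 5)*(l + 3)*(l^4 + l^3 - 6*l^2) = (l - 5)*(l + 3)^2*(l^3 - 2*l^2) = l*(l - 5)*(l + 3)^2*(l^2 - 2*l) = l^2*(l - 5)*(l + 3)^2*(l - 2)
(3) = (m - 1)*(m^2 + m - 6) = (m - 1)*(m + 3)*(m - 2)
(4) = (h - 4)*(h^2 - 3*h) = h*(h - 4)*(h - 3)
(5) = (o - 1)*(o^4 + 8*o^3 + 13*o^2 - 30*o - 72) = (o - 2)*(o - 1)*(o^3 + 10*o^2 + 33*o + 36) = (o - 2)*(o - 1)*(o + 3)*(o^2 + 7*o + 12) = (o - 2)*(o - 1)*(o + 3)^2*(o + 4)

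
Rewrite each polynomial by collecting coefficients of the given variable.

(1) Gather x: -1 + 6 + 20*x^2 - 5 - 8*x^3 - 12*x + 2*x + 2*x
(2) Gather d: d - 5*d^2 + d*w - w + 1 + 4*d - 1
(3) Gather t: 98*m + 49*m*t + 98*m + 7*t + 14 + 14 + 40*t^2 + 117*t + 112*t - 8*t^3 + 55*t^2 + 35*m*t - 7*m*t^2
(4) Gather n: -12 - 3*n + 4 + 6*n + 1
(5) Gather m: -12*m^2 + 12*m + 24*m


(1) = -8*x^3 + 20*x^2 - 8*x
(2) = -5*d^2 + d*(w + 5) - w
(3) = 196*m - 8*t^3 + t^2*(95 - 7*m) + t*(84*m + 236) + 28
(4) = 3*n - 7
(5) = -12*m^2 + 36*m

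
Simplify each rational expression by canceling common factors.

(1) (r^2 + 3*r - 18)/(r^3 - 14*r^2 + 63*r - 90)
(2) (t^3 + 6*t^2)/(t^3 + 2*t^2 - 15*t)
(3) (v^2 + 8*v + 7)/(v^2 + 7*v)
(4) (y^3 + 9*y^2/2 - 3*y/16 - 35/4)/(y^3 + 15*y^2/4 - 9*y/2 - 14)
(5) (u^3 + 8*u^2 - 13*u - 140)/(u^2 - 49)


(1) = (r + 6)/(r^2 - 11*r + 30)
(2) = (t^2 + 6*t)/(t^2 + 2*t - 15)
(3) = (v + 1)/v
(4) = (4*y - 5)/(4*y - 8)
(5) = (u^2 + u - 20)/(u - 7)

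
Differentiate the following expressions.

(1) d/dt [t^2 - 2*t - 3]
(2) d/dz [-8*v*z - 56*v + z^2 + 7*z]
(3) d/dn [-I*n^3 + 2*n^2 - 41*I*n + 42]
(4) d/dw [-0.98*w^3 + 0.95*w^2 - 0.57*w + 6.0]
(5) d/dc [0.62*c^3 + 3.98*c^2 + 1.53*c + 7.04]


(1) = 2*t - 2
(2) = -8*v + 2*z + 7
(3) = -3*I*n^2 + 4*n - 41*I
(4) = -2.94*w^2 + 1.9*w - 0.57
(5) = 1.86*c^2 + 7.96*c + 1.53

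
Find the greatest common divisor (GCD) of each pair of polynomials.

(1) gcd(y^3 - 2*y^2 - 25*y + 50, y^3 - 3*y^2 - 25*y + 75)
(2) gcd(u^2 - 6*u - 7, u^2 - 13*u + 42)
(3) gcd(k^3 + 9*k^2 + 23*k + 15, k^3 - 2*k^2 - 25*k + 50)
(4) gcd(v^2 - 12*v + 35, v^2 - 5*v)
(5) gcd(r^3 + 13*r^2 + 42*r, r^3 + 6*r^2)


(1) = y^2 - 25
(2) = u - 7
(3) = gcd((k + 1)*(k + 3)*(k + 5), (k - 5)*(k - 2)*(k + 5)) = k + 5
(4) = gcd((v - 7)*(v - 5), v*(v - 5)) = v - 5
(5) = gcd(r*(r + 6)*(r + 7), r^2*(r + 6)) = r^2 + 6*r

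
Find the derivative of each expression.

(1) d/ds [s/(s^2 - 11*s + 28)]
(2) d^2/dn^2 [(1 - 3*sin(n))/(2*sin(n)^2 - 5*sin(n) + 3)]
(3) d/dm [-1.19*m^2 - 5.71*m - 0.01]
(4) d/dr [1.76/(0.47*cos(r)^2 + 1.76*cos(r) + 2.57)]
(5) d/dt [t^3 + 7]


(1) = (28 - s^2)/(s^4 - 22*s^3 + 177*s^2 - 616*s + 784)
(2) = 2*(6*sin(n)^4 + 13*sin(n)^3 - 38*sin(n)^2 - 4*sin(n) + 26)/((sin(n) - 1)^2*(2*sin(n) - 3)^3)
(3) = -2.38*m - 5.71
(4) = (1.6544*cos(r) + 3.0976)*sin(r)/(0.47*cos(r)^2 + 1.76*cos(r) + 2.57)^2
(5) = 3*t^2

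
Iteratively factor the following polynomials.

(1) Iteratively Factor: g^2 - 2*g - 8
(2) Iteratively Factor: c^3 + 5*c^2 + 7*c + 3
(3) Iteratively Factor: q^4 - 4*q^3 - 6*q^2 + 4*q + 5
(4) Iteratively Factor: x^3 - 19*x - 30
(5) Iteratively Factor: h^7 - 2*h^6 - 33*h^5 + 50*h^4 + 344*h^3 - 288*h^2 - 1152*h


(1) = (g - 4)*(g + 2)
(2) = (c + 1)*(c^2 + 4*c + 3) = (c + 1)*(c + 3)*(c + 1)
(3) = (q - 1)*(q^3 - 3*q^2 - 9*q - 5) = (q - 1)*(q + 1)*(q^2 - 4*q - 5) = (q - 1)*(q + 1)^2*(q - 5)
(4) = (x + 2)*(x^2 - 2*x - 15) = (x - 5)*(x + 2)*(x + 3)
(5) = (h - 4)*(h^6 + 2*h^5 - 25*h^4 - 50*h^3 + 144*h^2 + 288*h) = (h - 4)*(h + 3)*(h^5 - h^4 - 22*h^3 + 16*h^2 + 96*h) = (h - 4)*(h + 2)*(h + 3)*(h^4 - 3*h^3 - 16*h^2 + 48*h) = (h - 4)*(h - 3)*(h + 2)*(h + 3)*(h^3 - 16*h) = h*(h - 4)*(h - 3)*(h + 2)*(h + 3)*(h^2 - 16) = h*(h - 4)*(h - 3)*(h + 2)*(h + 3)*(h + 4)*(h - 4)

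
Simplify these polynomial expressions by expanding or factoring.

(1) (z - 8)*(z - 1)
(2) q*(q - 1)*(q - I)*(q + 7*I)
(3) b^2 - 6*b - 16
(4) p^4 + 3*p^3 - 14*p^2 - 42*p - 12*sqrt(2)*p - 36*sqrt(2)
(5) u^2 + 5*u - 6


(1) = z^2 - 9*z + 8
(2) = q^4 - q^3 + 6*I*q^3 + 7*q^2 - 6*I*q^2 - 7*q
(3) = (b - 8)*(b + 2)
(4) = (p + 3)*(p - 3*sqrt(2))*(p + sqrt(2))*(p + 2*sqrt(2))
(5) = (u - 1)*(u + 6)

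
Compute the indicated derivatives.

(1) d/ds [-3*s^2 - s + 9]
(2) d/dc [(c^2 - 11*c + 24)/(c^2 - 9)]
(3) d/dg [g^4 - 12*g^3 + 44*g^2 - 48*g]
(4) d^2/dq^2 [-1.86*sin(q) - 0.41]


(1) = -6*s - 1
(2) = 11/(c^2 + 6*c + 9)
(3) = 4*g^3 - 36*g^2 + 88*g - 48
(4) = 1.86*sin(q)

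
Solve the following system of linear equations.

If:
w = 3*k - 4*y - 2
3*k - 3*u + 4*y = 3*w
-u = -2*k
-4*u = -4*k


Then:
k = 0
u = 0
w = -1/2
y = -3/8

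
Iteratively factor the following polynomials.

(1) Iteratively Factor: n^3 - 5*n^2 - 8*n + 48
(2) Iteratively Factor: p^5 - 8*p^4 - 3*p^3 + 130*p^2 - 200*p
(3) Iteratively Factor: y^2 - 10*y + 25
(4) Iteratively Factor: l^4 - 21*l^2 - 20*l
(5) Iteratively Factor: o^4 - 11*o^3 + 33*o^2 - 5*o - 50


(1) = (n - 4)*(n^2 - n - 12) = (n - 4)*(n + 3)*(n - 4)
(2) = (p - 5)*(p^4 - 3*p^3 - 18*p^2 + 40*p) = (p - 5)^2*(p^3 + 2*p^2 - 8*p) = (p - 5)^2*(p - 2)*(p^2 + 4*p) = p*(p - 5)^2*(p - 2)*(p + 4)
(3) = (y - 5)*(y - 5)
(4) = (l + 4)*(l^3 - 4*l^2 - 5*l) = (l + 1)*(l + 4)*(l^2 - 5*l) = (l - 5)*(l + 1)*(l + 4)*(l)
(5) = (o - 5)*(o^3 - 6*o^2 + 3*o + 10) = (o - 5)*(o + 1)*(o^2 - 7*o + 10) = (o - 5)^2*(o + 1)*(o - 2)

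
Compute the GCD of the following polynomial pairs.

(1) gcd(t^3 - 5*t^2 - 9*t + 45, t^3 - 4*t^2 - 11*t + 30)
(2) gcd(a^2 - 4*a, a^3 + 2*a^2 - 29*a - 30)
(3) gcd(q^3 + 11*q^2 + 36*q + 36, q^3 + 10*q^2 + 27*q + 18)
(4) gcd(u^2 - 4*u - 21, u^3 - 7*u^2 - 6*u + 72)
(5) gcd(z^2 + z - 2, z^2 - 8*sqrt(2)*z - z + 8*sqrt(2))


(1) = gcd((t - 5)*(t - 3)*(t + 3), (t - 5)*(t - 2)*(t + 3)) = t^2 - 2*t - 15
(2) = gcd(a*(a - 4), (a - 5)*(a + 1)*(a + 6)) = 1
(3) = gcd((q + 2)*(q + 3)*(q + 6), (q + 1)*(q + 3)*(q + 6)) = q^2 + 9*q + 18
(4) = gcd((u - 7)*(u + 3), (u - 6)*(u - 4)*(u + 3)) = u + 3
(5) = z - 1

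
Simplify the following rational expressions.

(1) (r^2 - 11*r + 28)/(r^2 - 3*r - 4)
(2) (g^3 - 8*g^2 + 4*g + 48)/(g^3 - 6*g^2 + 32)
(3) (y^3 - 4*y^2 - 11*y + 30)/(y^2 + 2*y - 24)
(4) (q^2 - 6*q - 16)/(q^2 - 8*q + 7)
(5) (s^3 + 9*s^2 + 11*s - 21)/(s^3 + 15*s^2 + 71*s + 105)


(1) = (r - 7)/(r + 1)
(2) = (g - 6)/(g - 4)
(3) = (y^3 - 4*y^2 - 11*y + 30)/(y^2 + 2*y - 24)
(4) = (q^2 - 6*q - 16)/(q^2 - 8*q + 7)
(5) = (s - 1)/(s + 5)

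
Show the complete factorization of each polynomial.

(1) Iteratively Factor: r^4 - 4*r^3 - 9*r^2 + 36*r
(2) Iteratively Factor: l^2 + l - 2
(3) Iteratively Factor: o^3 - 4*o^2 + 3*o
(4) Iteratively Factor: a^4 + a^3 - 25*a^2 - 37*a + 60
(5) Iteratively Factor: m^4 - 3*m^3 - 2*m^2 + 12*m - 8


(1) = (r - 4)*(r^3 - 9*r) = (r - 4)*(r + 3)*(r^2 - 3*r) = (r - 4)*(r - 3)*(r + 3)*(r)
(2) = (l - 1)*(l + 2)
(3) = (o - 1)*(o^2 - 3*o) = (o - 3)*(o - 1)*(o)
(4) = (a - 1)*(a^3 + 2*a^2 - 23*a - 60) = (a - 5)*(a - 1)*(a^2 + 7*a + 12) = (a - 5)*(a - 1)*(a + 3)*(a + 4)
(5) = (m - 2)*(m^3 - m^2 - 4*m + 4) = (m - 2)^2*(m^2 + m - 2) = (m - 2)^2*(m + 2)*(m - 1)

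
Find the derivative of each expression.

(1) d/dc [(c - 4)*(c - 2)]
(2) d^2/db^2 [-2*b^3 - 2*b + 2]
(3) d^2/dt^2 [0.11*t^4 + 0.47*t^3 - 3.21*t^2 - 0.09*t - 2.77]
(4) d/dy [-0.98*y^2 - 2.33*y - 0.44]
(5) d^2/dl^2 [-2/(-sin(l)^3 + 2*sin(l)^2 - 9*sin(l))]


(1) = 2*c - 6
(2) = -12*b
(3) = 1.32*t^2 + 2.82*t - 6.42
(4) = -1.96*y - 2.33
(5) = 2*(-9*sin(l)^3 + 22*sin(l)^2 - 22*sin(l) + 22 - 3/sin(l) - 108/sin(l)^2 + 162/sin(l)^3)/(sin(l)^2 - 2*sin(l) + 9)^3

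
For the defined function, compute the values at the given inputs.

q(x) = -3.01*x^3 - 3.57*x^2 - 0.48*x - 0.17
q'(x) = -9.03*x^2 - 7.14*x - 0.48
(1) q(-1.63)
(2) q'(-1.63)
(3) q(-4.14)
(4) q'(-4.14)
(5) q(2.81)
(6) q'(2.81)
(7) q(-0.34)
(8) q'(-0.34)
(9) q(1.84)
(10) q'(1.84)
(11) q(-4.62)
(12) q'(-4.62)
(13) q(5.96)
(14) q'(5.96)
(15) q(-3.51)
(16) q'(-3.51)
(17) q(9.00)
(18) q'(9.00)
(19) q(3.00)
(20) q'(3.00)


(1) = 4.16
(2) = -12.83
(3) = 154.21
(4) = -125.69
(5) = -96.49
(6) = -91.85
(7) = -0.30
(8) = 0.90
(9) = -31.89
(10) = -44.19
(11) = 222.67
(12) = -160.23
(13) = -767.09
(14) = -363.79
(15) = 87.70
(16) = -86.67
(17) = -2487.95
(18) = -796.17
(19) = -115.01
(20) = -103.17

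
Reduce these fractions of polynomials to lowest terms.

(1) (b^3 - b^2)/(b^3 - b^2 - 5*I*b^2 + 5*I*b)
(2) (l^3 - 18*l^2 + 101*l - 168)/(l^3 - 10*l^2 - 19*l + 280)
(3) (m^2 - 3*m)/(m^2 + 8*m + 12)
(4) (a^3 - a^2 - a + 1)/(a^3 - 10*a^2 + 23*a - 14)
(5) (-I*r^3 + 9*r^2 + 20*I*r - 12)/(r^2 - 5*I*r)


(1) = b/(b - 5*I)
(2) = (l - 3)/(l + 5)
(3) = (m^2 - 3*m)/(m^2 + 8*m + 12)
(4) = (a^2 - 1)/(a^2 - 9*a + 14)
(5) = (-I*r^3 + 9*r^2 + 20*I*r - 12)/(r^2 - 5*I*r)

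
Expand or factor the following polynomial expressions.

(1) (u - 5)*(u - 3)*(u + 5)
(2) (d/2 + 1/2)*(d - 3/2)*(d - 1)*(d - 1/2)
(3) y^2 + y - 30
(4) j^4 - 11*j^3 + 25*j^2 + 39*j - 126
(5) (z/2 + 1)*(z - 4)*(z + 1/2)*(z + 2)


(1) = u^3 - 3*u^2 - 25*u + 75
(2) = d^4/2 - d^3 - d^2/8 + d - 3/8
(3) = (y - 5)*(y + 6)
(4) = (j - 7)*(j - 3)^2*(j + 2)
(5) = z^4/2 + z^3/4 - 6*z^2 - 11*z - 4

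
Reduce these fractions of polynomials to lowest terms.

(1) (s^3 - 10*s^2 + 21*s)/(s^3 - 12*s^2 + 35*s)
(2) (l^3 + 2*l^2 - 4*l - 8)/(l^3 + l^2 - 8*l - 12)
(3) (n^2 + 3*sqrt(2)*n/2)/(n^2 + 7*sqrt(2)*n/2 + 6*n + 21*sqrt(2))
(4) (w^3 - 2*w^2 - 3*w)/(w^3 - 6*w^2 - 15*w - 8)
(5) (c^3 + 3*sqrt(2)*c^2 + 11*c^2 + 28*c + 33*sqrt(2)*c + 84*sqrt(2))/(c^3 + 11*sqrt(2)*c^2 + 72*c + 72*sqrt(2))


(1) = (s - 3)/(s - 5)
(2) = (l - 2)/(l - 3)
(3) = (4*n^2 + 6*sqrt(2)*n)/(4*n^2 + n*(14*sqrt(2) + 24) + 84*sqrt(2))
(4) = (w^2 - 3*w)/(w^2 - 7*w - 8)
(5) = (c^2 + 11*c + 28)/(c^2 + 8*sqrt(2)*c + 24)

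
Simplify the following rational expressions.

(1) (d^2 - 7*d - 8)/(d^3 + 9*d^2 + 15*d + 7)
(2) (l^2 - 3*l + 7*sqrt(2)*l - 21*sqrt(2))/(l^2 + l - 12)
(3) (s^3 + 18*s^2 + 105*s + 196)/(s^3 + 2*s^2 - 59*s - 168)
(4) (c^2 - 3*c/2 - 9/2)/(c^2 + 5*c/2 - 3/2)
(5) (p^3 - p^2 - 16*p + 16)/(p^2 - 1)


(1) = (d - 8)/(d^2 + 8*d + 7)
(2) = (l + 7*sqrt(2))/(l + 4)
(3) = (s^2 + 11*s + 28)/(s^2 - 5*s - 24)
(4) = (2*c^2 - 3*c - 9)/(2*c^2 + 5*c - 3)
(5) = (p^2 - 16)/(p + 1)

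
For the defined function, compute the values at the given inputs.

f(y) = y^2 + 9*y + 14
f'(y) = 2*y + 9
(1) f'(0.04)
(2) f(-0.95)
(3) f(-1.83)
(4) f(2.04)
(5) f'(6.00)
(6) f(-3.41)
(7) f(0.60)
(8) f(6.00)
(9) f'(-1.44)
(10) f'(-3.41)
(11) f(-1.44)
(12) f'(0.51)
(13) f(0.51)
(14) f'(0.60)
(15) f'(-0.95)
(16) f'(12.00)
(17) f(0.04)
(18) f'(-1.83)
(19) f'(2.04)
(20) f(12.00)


(1) = 9.08
(2) = 6.35
(3) = 0.88
(4) = 36.52
(5) = 21.00
(6) = -5.06
(7) = 19.76
(8) = 104.00
(9) = 6.12
(10) = 2.18
(11) = 3.11
(12) = 10.02
(13) = 18.85
(14) = 10.20
(15) = 7.10
(16) = 33.00
(17) = 14.36
(18) = 5.34
(19) = 13.08
(20) = 266.00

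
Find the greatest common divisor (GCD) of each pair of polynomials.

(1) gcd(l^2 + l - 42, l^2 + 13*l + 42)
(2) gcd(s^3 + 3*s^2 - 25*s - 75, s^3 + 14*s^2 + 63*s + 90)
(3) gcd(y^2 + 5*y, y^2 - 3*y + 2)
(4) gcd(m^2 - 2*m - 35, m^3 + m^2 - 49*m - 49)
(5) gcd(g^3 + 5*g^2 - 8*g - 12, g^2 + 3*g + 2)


(1) = l + 7
(2) = s^2 + 8*s + 15
(3) = gcd(y*(y + 5), (y - 2)*(y - 1)) = 1
(4) = gcd((m - 7)*(m + 5), (m - 7)*(m + 1)*(m + 7)) = m - 7
(5) = g + 1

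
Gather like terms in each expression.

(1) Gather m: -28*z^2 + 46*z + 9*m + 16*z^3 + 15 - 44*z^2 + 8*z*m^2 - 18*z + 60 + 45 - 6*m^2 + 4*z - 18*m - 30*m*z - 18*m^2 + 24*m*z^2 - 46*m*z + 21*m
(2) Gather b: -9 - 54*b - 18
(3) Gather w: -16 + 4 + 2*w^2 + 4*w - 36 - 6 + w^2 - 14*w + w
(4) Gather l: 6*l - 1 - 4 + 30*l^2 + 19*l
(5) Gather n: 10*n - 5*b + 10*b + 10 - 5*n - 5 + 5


(1) = m^2*(8*z - 24) + m*(24*z^2 - 76*z + 12) + 16*z^3 - 72*z^2 + 32*z + 120
(2) = -54*b - 27
(3) = 3*w^2 - 9*w - 54
(4) = 30*l^2 + 25*l - 5
(5) = 5*b + 5*n + 10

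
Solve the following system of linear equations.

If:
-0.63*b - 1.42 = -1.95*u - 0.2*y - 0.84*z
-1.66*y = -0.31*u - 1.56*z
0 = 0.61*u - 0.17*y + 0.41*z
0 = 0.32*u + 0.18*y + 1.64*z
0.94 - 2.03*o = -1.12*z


Then:
b = -2.25
o = 0.46
u = 0.00
y = 0.00
z = 0.00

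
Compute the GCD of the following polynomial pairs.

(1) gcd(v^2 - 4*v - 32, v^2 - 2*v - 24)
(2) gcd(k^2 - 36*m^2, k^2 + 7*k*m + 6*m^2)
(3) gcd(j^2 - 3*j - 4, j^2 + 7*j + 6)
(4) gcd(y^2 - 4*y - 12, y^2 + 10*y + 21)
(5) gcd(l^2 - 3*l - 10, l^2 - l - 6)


(1) = v + 4
(2) = gcd((k - 6*m)*(k + 6*m), (k + m)*(k + 6*m)) = k + 6*m
(3) = j + 1
(4) = 1
(5) = l + 2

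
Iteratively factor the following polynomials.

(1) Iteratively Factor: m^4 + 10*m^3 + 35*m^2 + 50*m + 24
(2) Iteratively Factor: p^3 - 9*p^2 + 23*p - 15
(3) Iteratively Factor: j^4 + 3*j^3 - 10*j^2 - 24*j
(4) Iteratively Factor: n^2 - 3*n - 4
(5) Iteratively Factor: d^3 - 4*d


(1) = (m + 4)*(m^3 + 6*m^2 + 11*m + 6) = (m + 3)*(m + 4)*(m^2 + 3*m + 2) = (m + 1)*(m + 3)*(m + 4)*(m + 2)
(2) = (p - 5)*(p^2 - 4*p + 3) = (p - 5)*(p - 3)*(p - 1)
(3) = (j + 2)*(j^3 + j^2 - 12*j) = (j - 3)*(j + 2)*(j^2 + 4*j) = j*(j - 3)*(j + 2)*(j + 4)
(4) = (n + 1)*(n - 4)
(5) = (d)*(d^2 - 4) = d*(d - 2)*(d + 2)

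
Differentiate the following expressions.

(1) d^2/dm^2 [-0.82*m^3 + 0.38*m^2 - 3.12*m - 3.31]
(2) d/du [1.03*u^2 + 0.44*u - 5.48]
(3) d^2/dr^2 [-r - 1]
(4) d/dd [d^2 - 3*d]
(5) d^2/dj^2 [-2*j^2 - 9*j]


(1) = 0.76 - 4.92*m
(2) = 2.06*u + 0.44
(3) = 0
(4) = 2*d - 3
(5) = -4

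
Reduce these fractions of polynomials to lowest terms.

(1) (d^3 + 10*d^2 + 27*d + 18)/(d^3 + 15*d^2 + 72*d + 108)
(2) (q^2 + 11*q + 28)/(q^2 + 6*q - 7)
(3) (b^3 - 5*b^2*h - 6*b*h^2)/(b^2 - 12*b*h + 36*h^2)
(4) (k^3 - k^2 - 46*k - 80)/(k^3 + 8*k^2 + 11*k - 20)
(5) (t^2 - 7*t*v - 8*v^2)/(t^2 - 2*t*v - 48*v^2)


(1) = (d + 1)/(d + 6)
(2) = (q + 4)/(q - 1)
(3) = (b^2 + b*h)/(b - 6*h)
(4) = (k^2 - 6*k - 16)/(k^2 + 3*k - 4)
(5) = (t + v)/(t + 6*v)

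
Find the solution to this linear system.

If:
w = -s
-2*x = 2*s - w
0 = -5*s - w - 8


Then:
s = -2
w = 2
x = 3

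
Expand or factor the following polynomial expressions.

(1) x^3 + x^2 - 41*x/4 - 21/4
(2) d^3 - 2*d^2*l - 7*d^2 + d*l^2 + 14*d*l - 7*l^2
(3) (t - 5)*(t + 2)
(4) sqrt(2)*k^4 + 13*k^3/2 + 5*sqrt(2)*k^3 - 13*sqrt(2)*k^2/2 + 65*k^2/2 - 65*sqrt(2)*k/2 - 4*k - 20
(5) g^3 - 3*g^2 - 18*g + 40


(1) = (x - 3)*(x + 1/2)*(x + 7/2)
(2) = (d - 7)*(d - l)^2
(3) = t^2 - 3*t - 10
(4) = (k + 5)*(k - sqrt(2))*(k + 4*sqrt(2))*(sqrt(2)*k + 1/2)
(5) = (g - 5)*(g - 2)*(g + 4)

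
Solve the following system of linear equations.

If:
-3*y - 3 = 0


Then:
y = -1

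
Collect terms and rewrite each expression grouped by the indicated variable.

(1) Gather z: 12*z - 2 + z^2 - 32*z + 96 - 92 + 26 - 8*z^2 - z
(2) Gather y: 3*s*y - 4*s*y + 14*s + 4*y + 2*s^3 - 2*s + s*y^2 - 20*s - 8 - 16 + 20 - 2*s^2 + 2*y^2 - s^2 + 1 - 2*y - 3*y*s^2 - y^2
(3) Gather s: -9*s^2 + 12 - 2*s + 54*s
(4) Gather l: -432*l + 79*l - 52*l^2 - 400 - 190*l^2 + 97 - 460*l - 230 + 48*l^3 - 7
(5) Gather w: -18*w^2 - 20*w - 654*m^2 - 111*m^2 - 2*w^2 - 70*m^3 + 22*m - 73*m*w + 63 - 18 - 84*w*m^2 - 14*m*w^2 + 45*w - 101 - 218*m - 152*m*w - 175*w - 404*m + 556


(1) = -7*z^2 - 21*z + 28
(2) = 2*s^3 - 3*s^2 - 8*s + y^2*(s + 1) + y*(-3*s^2 - s + 2) - 3
(3) = -9*s^2 + 52*s + 12
(4) = 48*l^3 - 242*l^2 - 813*l - 540
(5) = -70*m^3 - 765*m^2 - 600*m + w^2*(-14*m - 20) + w*(-84*m^2 - 225*m - 150) + 500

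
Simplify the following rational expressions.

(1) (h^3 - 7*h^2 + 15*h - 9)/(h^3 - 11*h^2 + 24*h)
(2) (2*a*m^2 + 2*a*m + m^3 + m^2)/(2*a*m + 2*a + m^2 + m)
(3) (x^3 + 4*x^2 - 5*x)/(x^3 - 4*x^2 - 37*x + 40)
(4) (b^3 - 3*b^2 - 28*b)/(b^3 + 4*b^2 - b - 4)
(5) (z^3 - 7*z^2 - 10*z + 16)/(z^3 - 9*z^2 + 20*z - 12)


(1) = (h^2 - 4*h + 3)/(h^2 - 8*h)
(2) = m
(3) = x/(x - 8)
(4) = (b^2 - 7*b)/(b^2 - 1)
(5) = (z^2 - 6*z - 16)/(z^2 - 8*z + 12)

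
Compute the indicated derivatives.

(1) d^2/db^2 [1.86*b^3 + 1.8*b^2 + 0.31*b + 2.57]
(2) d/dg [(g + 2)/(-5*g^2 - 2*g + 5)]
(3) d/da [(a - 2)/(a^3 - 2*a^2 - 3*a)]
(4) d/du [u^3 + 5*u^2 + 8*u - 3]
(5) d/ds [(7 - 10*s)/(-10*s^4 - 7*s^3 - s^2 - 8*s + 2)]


(1) = 11.16*b + 3.6
(2) = (5*g^2 + 20*g + 9)/(25*g^4 + 20*g^3 - 46*g^2 - 20*g + 25)
(3) = (-a*(-a^2 + 2*a + 3) + (a - 2)*(-3*a^2 + 4*a + 3))/(a^2*(-a^2 + 2*a + 3)^2)
(4) = 3*u^2 + 10*u + 8
(5) = (100*s^4 + 70*s^3 + 10*s^2 + 80*s - (10*s - 7)*(40*s^3 + 21*s^2 + 2*s + 8) - 20)/(10*s^4 + 7*s^3 + s^2 + 8*s - 2)^2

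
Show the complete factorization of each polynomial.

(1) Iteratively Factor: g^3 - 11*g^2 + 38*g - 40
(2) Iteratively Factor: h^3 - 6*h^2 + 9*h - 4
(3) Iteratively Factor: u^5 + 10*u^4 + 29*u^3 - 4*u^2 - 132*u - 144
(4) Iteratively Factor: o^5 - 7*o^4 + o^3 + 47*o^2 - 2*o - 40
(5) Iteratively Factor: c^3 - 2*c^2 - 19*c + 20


(1) = (g - 4)*(g^2 - 7*g + 10) = (g - 4)*(g - 2)*(g - 5)
(2) = (h - 4)*(h^2 - 2*h + 1) = (h - 4)*(h - 1)*(h - 1)
(3) = (u + 3)*(u^4 + 7*u^3 + 8*u^2 - 28*u - 48) = (u - 2)*(u + 3)*(u^3 + 9*u^2 + 26*u + 24) = (u - 2)*(u + 3)*(u + 4)*(u^2 + 5*u + 6) = (u - 2)*(u + 2)*(u + 3)*(u + 4)*(u + 3)
(4) = (o + 1)*(o^4 - 8*o^3 + 9*o^2 + 38*o - 40) = (o - 4)*(o + 1)*(o^3 - 4*o^2 - 7*o + 10) = (o - 5)*(o - 4)*(o + 1)*(o^2 + o - 2) = (o - 5)*(o - 4)*(o + 1)*(o + 2)*(o - 1)
(5) = (c - 5)*(c^2 + 3*c - 4) = (c - 5)*(c + 4)*(c - 1)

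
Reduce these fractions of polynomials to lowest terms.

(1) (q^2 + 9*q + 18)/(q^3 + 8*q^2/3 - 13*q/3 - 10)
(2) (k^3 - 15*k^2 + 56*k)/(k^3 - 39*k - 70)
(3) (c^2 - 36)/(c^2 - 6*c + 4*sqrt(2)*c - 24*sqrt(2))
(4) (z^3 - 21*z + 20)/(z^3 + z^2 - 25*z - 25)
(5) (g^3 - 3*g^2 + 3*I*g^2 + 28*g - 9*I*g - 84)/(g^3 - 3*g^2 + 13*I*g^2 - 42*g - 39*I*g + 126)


(1) = (3*q + 18)/(3*q^2 - q - 10)
(2) = (k^2 - 8*k)/(k^2 + 7*k + 10)
(3) = (c + 6)/(c + 4*sqrt(2))
(4) = (z^2 - 5*z + 4)/(z^2 - 4*z - 5)
(5) = (g - 4*I)/(g + 6*I)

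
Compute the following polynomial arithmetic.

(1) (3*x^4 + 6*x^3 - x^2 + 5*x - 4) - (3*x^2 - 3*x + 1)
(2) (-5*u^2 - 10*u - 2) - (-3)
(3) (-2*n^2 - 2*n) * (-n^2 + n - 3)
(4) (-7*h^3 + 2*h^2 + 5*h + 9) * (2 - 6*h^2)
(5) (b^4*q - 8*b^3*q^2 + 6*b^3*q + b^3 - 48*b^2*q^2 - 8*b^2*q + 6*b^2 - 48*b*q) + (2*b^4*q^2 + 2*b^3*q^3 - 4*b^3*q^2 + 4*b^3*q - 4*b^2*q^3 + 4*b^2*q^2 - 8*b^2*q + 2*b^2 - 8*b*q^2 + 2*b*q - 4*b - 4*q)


(1) = 3*x^4 + 6*x^3 - 4*x^2 + 8*x - 5
(2) = -5*u^2 - 10*u + 1
(3) = 2*n^4 + 4*n^2 + 6*n
(4) = 42*h^5 - 12*h^4 - 44*h^3 - 50*h^2 + 10*h + 18
(5) = 2*b^4*q^2 + b^4*q + 2*b^3*q^3 - 12*b^3*q^2 + 10*b^3*q + b^3 - 4*b^2*q^3 - 44*b^2*q^2 - 16*b^2*q + 8*b^2 - 8*b*q^2 - 46*b*q - 4*b - 4*q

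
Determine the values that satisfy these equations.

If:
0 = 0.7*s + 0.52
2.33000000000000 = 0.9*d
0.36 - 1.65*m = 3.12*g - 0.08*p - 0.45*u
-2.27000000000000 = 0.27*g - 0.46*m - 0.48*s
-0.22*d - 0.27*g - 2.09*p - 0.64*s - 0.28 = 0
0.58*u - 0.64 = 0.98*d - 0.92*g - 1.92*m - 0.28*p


Then:
d = 2.59
g = -2.66
m = 4.15
p = 0.17
s = -0.74
u = -4.10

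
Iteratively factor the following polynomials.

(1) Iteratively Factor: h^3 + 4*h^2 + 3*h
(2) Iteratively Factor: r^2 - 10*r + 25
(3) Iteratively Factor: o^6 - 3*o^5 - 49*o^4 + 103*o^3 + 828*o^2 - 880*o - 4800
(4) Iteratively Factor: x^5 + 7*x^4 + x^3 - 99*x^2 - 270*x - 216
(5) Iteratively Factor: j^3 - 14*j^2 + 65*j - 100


(1) = (h + 3)*(h^2 + h) = h*(h + 3)*(h + 1)
(2) = (r - 5)*(r - 5)
(3) = (o + 4)*(o^5 - 7*o^4 - 21*o^3 + 187*o^2 + 80*o - 1200) = (o - 5)*(o + 4)*(o^4 - 2*o^3 - 31*o^2 + 32*o + 240) = (o - 5)*(o + 3)*(o + 4)*(o^3 - 5*o^2 - 16*o + 80) = (o - 5)*(o - 4)*(o + 3)*(o + 4)*(o^2 - o - 20) = (o - 5)*(o - 4)*(o + 3)*(o + 4)^2*(o - 5)
(4) = (x + 3)*(x^4 + 4*x^3 - 11*x^2 - 66*x - 72) = (x + 3)^2*(x^3 + x^2 - 14*x - 24) = (x - 4)*(x + 3)^2*(x^2 + 5*x + 6) = (x - 4)*(x + 2)*(x + 3)^2*(x + 3)
(5) = (j - 5)*(j^2 - 9*j + 20) = (j - 5)^2*(j - 4)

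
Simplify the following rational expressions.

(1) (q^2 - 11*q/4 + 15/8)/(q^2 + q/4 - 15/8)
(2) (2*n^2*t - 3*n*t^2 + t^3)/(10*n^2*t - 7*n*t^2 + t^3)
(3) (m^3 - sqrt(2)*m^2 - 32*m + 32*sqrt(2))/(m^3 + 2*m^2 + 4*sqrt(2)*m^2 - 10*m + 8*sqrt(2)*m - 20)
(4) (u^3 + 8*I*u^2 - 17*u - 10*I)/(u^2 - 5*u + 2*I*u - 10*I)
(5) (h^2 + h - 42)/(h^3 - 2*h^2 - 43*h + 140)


(1) = (2*q - 3)/(2*q + 3)
(2) = (-n + t)/(-5*n + t)
(3) = (m^2 - 32)/(m^2 + m*(2 + 5*sqrt(2)) + 10*sqrt(2))
(4) = (u^2 + 6*I*u - 5)/(u - 5)
(5) = (h - 6)/(h^2 - 9*h + 20)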